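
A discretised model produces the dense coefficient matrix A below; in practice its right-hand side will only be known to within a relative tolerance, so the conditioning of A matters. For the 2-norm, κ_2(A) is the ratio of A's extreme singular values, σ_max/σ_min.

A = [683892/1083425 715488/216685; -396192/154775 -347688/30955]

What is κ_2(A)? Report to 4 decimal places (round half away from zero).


105.7000

AᵀA = [13054632336/1878095569 57913004160/1878095569; 57913004160/1878095569 257415336000/1878095569]; tr = 160898256/1117249, det = 2073600/1117249
solving λ² − 160898256/1117249·λ + 2073600/1117249 = 0 gives λ = 144, 14400/1117249
κ = σ_max/σ_min = 12/(120/1057) = 105.7000


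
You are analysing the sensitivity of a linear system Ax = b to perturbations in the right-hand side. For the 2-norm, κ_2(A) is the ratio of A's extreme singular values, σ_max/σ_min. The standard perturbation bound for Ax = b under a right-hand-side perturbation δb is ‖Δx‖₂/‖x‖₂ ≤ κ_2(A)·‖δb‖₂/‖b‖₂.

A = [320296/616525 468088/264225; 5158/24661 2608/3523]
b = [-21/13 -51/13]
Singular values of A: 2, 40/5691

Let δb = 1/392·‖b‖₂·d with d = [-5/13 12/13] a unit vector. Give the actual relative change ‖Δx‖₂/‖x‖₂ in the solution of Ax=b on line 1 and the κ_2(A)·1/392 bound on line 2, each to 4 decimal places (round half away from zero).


largest singular value 2, smallest 40/5691
condition number: 2 ÷ (40/5691) = 284.5500
κ_2(A)·‖δb‖/‖b‖ = 0.7259
solve Ax = b  →  x = [409.3320 -120.9510]
2-norm of b is 4.2426; of x, 426.8276
δb = ε·‖b‖·d = [-0.0042 0.0100]; solving A·Δx = δb gives ‖Δx‖ = 1.5399
dividing the unrounded norms, ‖Δx‖/‖x‖ = 0.0036
realised/bound (from unrounded values) ≈ 0.0050

0.0036
0.7259


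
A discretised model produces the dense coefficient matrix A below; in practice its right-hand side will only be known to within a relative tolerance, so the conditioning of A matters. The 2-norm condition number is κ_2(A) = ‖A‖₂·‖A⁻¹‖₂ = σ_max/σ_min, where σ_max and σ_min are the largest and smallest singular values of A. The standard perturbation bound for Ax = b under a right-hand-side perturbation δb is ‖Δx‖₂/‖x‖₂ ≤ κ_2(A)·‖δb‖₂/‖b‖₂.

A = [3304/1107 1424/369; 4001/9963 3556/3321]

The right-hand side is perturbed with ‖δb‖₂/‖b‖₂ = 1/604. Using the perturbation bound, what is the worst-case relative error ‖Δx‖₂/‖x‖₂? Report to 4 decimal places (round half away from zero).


M = AᵀA = [535537/59049 235172/19683; 235172/19683 105232/6561]. tr(M)=1482625/59049, det(M)=160000/59049
λ_max, λ_min = (1482625/59049 ± √2160385530625/3486784401)/2 = 25, 6400/59049
κ = σ_max/σ_min = 5/(80/243) = 15.1875
worst-case relative error ≤ 15.1875 × 1/604 = 0.0251

0.0251


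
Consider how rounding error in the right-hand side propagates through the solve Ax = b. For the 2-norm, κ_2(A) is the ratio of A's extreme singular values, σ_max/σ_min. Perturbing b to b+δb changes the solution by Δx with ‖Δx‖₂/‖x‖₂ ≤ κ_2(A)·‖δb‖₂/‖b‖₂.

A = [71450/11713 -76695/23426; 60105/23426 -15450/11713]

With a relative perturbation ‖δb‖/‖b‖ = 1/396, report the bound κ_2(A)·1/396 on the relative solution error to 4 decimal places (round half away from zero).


form AᵀA = [142207225/3247204 -18960000/811801; -18960000/811801 40455225/3247204] with trace 316025/5618 and determinant 5625/44944
eigenvalues of AᵀA: λ = (tr ± √(tr²−4·det))/2 = 225/4, 25/11236
σ_max=√(225/4)=(15/2), σ_min=√(25/11236)=(5/106) → κ = 159.0000
bound on ‖Δx‖/‖x‖: κ·ε = 159.0000·1/396 = 0.4015

0.4015


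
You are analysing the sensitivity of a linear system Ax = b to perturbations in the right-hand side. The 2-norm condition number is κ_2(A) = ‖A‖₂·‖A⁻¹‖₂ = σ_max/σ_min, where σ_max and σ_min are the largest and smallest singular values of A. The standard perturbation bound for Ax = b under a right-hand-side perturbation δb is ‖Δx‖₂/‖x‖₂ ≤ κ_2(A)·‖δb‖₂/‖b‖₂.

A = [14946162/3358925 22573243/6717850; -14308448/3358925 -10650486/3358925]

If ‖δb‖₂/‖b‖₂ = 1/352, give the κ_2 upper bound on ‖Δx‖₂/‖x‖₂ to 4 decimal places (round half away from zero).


form AᵀA = [509059979428/13415430625 381787869771/13415430625; 381787869771/13415430625 1145401554913/53661722500] with trace 25453131781/429293780 and determinant 562448656/13415430625
solving λ² − 25453131781/429293780·λ + 562448656/13415430625 = 0 gives λ = 5929/100, 379456/536617225
κ_2(A) = √(λ_max/λ_min) = √((5929/100) / (379456/536617225)) = 289.5625
perturbation bound = 289.5625·1/352 = 0.8226

0.8226


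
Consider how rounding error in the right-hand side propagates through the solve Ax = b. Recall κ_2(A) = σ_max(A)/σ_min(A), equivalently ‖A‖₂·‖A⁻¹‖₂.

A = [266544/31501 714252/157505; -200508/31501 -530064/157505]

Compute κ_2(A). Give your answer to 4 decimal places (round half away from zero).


370.6000

form AᵀA = [111249162000/992313001 59332331520/992313001; 59332331520/992313001 31644950544/992313001] with trace 494443296/3433609 and determinant 518400/3433609
char-poly roots: 144 and 3600/3433609
κ = σ_max/σ_min = 12/(60/1853) = 370.6000


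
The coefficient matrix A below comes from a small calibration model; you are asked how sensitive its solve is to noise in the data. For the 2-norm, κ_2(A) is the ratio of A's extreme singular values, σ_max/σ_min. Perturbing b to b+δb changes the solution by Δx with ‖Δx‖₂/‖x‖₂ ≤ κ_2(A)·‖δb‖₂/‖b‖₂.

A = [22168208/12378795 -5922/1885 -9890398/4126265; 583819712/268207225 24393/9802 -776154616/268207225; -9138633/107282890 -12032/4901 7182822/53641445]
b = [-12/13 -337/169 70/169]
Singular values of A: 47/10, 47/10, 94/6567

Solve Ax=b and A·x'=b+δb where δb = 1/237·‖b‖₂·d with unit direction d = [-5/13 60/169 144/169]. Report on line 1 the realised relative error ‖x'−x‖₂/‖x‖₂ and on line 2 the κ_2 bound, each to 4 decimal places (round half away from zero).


1.3854
1.3854

σ_max = 47/10, σ_min = 94/6567
condition number: (47/10) ÷ (94/6567) = 328.3500
worst-case relative error ≤ 328.3500 × 1/237 = 1.3854
solve Ax = b  →  x = [-0.2729 -0.1394 0.3639]
‖b‖ = 2.2361, ‖x‖ = 0.4758
Δx = A⁻¹·δb where δb = 1/237·2.2361·d; ‖Δx‖ = 0.6591
realised ‖Δx‖/‖x‖ = 1.3854
realised/bound = 1 exactly: the bound is attained for this b and d


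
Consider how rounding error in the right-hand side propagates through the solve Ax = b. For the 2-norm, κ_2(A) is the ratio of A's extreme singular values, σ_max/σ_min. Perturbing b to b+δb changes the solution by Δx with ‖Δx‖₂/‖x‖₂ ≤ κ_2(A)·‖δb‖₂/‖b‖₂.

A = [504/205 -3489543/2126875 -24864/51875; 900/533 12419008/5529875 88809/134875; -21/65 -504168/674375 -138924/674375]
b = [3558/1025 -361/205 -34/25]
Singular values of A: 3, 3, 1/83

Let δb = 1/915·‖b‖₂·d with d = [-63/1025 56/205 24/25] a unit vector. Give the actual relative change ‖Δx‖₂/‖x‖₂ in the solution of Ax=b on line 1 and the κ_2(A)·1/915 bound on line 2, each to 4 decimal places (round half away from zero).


0.0023
0.2721

from the listed singular values, σ₁ = 3, σ_n = 1/83
κ_2(A) = 3 / (1/83) = 249.0000
bound on ‖Δx‖/‖x‖: κ·ε = 249.0000·1/915 = 0.2721
solve Ax = b  →  x = [0.6667 45.5200 -159.6400]
2-norm of b is 4.1231; of x, 166.0044
Δx = A⁻¹·δb where δb = 1/915·4.1231·d; ‖Δx‖ = 0.3740
dividing the unrounded norms, ‖Δx‖/‖x‖ = 0.0023
tightness: 0.0023 against a bound of 0.2721 (unrounded ratio ≈ 0.0083)


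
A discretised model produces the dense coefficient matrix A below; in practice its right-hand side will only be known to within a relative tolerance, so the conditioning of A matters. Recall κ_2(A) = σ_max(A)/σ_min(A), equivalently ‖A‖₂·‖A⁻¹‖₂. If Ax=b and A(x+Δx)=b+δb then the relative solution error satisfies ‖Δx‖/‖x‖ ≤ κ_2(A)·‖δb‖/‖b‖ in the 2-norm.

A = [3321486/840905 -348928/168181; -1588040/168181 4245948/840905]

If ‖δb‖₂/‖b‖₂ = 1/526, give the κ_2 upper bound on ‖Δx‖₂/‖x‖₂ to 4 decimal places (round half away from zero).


AᵀA = [438337546084/4184149225 -46755590112/836829845; -46755590112/836829845 124685462416/4184149225]; tr = 77927060/579121, det = 45265984/361950625
eigenvalues of AᵀA: λ = (tr ± √(tr²−4·det))/2 = 3364/25, 13456/14478025
κ = σ_max/σ_min = (58/5)/(116/3805) = 380.5000
bound on ‖Δx‖/‖x‖: κ·ε = 380.5000·1/526 = 0.7234

0.7234


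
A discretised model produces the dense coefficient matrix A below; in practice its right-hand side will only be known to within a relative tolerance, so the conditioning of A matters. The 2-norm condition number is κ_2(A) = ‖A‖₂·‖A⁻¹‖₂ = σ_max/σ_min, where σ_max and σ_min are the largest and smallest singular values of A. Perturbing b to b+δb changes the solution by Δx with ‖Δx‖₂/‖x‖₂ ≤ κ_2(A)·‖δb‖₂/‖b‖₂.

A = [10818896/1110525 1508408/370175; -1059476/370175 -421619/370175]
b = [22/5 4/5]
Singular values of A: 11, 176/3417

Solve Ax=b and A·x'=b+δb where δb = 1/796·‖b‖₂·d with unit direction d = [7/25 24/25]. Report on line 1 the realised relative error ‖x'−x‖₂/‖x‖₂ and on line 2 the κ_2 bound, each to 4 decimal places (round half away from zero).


from the listed singular values, σ₁ = 11, σ_n = 176/3417
condition number: 11 ÷ (176/3417) = 213.5625
bound on ‖Δx‖/‖x‖: κ·ε = 213.5625·1/796 = 0.2683
solve Ax = b  →  x = [-14.5988 35.9825]
‖b‖₂ = 4.4721 and ‖x‖₂ = 38.8312
with δb = [0.0016 0.0054], A·Δx = δb → ‖Δx‖ = 0.1091
relative error = 0.0028
so the bound overstates the realised error by a factor of ≈ 95.5122 (computed from the unrounded values)

0.0028
0.2683


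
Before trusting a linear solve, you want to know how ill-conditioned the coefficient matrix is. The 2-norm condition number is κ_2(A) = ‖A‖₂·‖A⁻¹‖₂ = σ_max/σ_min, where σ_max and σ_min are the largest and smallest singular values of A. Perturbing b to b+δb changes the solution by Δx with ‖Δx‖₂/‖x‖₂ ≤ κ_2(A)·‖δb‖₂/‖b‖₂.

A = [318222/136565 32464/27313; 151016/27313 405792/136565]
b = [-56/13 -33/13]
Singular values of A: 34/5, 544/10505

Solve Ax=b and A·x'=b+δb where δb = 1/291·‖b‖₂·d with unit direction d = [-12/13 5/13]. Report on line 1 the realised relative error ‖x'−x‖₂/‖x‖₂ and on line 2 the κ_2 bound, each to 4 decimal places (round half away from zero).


largest singular value 34/5, smallest 544/10505
condition number: (34/5) ÷ (544/10505) = 131.3125
κ_2(A)·‖δb‖/‖b‖ = 0.4512
solve Ax = b  →  x = [-27.7811 50.8396]
‖b‖₂ = 5.0000 and ‖x‖₂ = 57.9350
δb = ε·‖b‖·d = [-0.0159 0.0066]; solving A·Δx = δb gives ‖Δx‖ = 0.3318
dividing the unrounded norms, ‖Δx‖/‖x‖ = 0.0057
realised/bound (from unrounded values) ≈ 0.0127

0.0057
0.4512


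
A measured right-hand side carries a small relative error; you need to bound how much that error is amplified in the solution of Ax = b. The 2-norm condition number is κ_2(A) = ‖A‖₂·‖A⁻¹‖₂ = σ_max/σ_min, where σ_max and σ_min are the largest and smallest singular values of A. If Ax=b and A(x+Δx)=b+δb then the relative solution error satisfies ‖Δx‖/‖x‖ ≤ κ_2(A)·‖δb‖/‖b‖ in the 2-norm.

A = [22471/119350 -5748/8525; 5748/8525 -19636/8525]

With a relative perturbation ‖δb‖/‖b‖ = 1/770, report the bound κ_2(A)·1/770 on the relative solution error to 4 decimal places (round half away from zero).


0.3875

M = AᵀA = [55845509/113955380 -6837246/4069835; -6837246/4069835 3348896/581405]. tr(M)=142445825/22791076, det(M)=2500/5697769
solving λ² − 142445825/22791076·λ + 2500/5697769 = 0 gives λ = 25/4, 400/5697769
σ_max=√(25/4)=(5/2), σ_min=√(400/5697769)=(20/2387) → κ = 298.3750
perturbation bound = 298.3750·1/770 = 0.3875


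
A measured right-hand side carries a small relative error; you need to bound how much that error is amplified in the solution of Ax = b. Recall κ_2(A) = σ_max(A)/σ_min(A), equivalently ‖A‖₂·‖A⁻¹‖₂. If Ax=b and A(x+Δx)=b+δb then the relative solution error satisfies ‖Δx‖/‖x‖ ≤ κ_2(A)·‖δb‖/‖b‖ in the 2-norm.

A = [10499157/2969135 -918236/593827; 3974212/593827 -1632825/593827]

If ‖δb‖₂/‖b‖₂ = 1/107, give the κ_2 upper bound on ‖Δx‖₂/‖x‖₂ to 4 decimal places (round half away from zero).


1.0045

AᵀA = [1747720841641/30504369025 -145628607168/6100873805; -145628607168/6100873805 12142819489/1220174761]; tr = 12137818514/180499225, det = 2825761/7219969
solving λ² − 12137818514/180499225·λ + 2825761/7219969 = 0 gives λ = 1681/25, 42025/7219969
so κ_2 = √((1681/25) / (42025/7219969)) = 107.4800
worst-case relative error ≤ 107.4800 × 1/107 = 1.0045


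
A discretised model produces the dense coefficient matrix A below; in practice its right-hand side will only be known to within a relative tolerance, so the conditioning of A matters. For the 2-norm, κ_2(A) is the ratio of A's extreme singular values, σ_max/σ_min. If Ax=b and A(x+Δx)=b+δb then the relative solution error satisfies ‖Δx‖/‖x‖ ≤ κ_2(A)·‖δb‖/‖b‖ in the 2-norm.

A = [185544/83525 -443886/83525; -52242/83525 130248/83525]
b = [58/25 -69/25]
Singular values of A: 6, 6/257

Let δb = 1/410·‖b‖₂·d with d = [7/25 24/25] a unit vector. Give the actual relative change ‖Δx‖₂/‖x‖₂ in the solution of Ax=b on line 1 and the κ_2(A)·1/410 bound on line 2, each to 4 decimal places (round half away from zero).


σ_max = 6, σ_min = 6/257
κ_2(A) = 6 / (6/257) = 257.0000
perturbation bound = 257.0000·1/410 = 0.6268
solve Ax = b  →  x = [-78.8846 -33.4103]
‖b‖₂ = 3.6056 and ‖x‖₂ = 85.6681
with δb = [0.0025 0.0084], A·Δx = δb → ‖Δx‖ = 0.3767
dividing the unrounded norms, ‖Δx‖/‖x‖ = 0.0044
tightness: 0.0044 against a bound of 0.6268 (unrounded ratio ≈ 0.0070)

0.0044
0.6268


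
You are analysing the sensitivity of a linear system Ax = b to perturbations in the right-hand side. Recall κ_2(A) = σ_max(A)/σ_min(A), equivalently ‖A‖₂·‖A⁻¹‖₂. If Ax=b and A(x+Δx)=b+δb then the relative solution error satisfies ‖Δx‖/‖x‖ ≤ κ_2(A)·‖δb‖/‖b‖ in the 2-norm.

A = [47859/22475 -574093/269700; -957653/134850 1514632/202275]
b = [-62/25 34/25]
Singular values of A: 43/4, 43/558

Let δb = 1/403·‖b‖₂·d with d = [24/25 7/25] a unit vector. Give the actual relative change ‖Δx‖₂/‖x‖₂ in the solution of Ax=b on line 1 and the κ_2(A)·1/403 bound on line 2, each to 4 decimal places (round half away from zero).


0.0035
0.3462

from the listed singular values, σ₁ = 43/4, σ_n = 43/558
κ_2(A) = (43/4) / (43/558) = 139.5000
κ_2(A)·‖δb‖/‖b‖ = 0.3462
solve Ax = b  →  x = [-18.9222 -17.7642]
2-norm of b is 2.8284; of x, 25.9542
re-solving with b+δb shifts x by Δx of norm 0.0911
dividing the unrounded norms, ‖Δx‖/‖x‖ = 0.0035
realised/bound (from unrounded values) ≈ 0.0101


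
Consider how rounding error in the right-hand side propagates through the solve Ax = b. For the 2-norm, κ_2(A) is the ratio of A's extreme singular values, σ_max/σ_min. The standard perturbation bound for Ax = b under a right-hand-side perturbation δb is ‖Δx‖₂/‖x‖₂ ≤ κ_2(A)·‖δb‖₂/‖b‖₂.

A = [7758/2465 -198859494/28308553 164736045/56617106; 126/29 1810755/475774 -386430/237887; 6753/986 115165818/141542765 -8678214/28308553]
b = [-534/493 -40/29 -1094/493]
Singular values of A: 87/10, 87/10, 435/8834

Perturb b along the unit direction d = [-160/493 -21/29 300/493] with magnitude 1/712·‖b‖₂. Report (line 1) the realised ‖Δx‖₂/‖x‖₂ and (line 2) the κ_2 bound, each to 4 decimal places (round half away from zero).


0.2481
0.2481

largest singular value 87/10, smallest 435/8834
κ_2(A) = (87/10) / (435/8834) = 176.6800
worst-case relative error ≤ 176.6800 × 1/712 = 0.2481
solve Ax = b  →  x = [-0.3250 0.0073 -0.0030]
2-norm of b is 2.8284; of x, 0.3251
re-solving with b+δb shifts x by Δx of norm 0.0807
realised ‖Δx‖/‖x‖ = 0.2481
so the bound is sharp here: realised error equals the bound


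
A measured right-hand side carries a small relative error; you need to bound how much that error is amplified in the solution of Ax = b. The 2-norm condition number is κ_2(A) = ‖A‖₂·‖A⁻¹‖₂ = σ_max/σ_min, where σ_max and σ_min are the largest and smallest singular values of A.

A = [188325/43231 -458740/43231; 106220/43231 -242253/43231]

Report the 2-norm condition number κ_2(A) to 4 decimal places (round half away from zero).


101.7200

AᵀA = [161761225/6466849 -387973440/6466849; -387973440/6466849 931241881/6466849]; tr = 1093003106/6466849, det = 17850625/6466849
λ_max, λ_min = (1093003106/6466849 ± √1194194040539924736/41820135988801)/2 = 169, 105625/6466849
κ_2(A) = √(λ_max/λ_min) = √(169 / (105625/6466849)) = 101.7200


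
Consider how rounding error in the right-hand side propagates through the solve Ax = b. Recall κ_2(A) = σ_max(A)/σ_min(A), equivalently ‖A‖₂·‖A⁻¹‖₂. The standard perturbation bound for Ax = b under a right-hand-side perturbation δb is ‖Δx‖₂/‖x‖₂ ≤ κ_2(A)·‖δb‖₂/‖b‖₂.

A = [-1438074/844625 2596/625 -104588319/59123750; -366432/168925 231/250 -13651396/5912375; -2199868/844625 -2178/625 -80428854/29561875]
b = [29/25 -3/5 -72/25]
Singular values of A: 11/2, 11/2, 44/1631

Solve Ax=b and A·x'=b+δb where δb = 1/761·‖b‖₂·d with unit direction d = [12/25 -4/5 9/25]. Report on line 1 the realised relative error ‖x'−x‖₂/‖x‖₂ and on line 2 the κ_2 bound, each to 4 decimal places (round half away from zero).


0.2679
0.2679

from the listed singular values, σ₁ = 11/2, σ_n = 44/1631
κ = σ_max/σ_min = (11/2)/(44/1631) = 203.8750
bound on ‖Δx‖/‖x‖: κ·ε = 203.8750·1/761 = 0.2679
solve Ax = b  →  x = [0.2257 0.4727 0.2370]
2-norm of b is 3.1623; of x, 0.5750
δb = ε·‖b‖·d = [0.0020 -0.0033 0.0015]; solving A·Δx = δb gives ‖Δx‖ = 0.1540
relative error = 0.2679
so the bound is sharp here: realised error equals the bound


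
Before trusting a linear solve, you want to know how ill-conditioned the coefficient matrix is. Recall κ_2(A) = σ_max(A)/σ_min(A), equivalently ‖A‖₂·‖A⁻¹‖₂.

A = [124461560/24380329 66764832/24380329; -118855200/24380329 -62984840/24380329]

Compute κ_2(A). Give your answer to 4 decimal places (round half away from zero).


395.6240

M = AᵀA = [35216692609600/706778171401 18782081925120/706778171401; 18782081925120/706778171401 10017399360064/706778171401]. tr(M)=156519349376/2445599209, det(M)=64000000/2445599209
eigenvalues of AᵀA: λ = (tr ± √(tr²−4·det))/2 = 64, 1000000/2445599209
κ_2(A) = √(λ_max/λ_min) = √(64 / (1000000/2445599209)) = 395.6240


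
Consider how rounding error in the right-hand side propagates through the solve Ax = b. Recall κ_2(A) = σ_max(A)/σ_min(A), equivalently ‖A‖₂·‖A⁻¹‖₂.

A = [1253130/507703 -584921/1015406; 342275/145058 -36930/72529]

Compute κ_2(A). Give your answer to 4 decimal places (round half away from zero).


AᵀA = [14294644225/1225980196 -804014640/306495049; -804014640/306495049 724663801/1225980196]; tr = 4467373/364658, det = 625/59536
solving λ² − 4467373/364658·λ + 625/59536 = 0 gives λ = 49/4, 625/729316
κ = σ_max/σ_min = (7/2)/(25/854) = 119.5600

119.5600


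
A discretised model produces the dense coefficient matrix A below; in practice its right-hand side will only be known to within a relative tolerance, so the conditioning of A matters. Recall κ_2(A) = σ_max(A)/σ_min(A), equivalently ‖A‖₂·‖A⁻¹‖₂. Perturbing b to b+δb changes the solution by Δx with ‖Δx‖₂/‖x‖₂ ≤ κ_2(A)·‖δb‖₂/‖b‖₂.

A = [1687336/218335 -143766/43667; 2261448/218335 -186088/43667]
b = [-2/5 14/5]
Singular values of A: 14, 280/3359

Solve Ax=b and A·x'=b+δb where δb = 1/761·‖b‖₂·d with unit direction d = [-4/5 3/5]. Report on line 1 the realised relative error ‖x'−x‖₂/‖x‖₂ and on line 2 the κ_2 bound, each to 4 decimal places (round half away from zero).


0.0019
0.2207

largest singular value 14, smallest 280/3359
condition number: 14 ÷ (280/3359) = 167.9500
κ_2(A)·‖δb‖/‖b‖ = 0.2207
solve Ax = b  →  x = [9.3599 22.0923]
‖b‖ = 2.8284, ‖x‖ = 23.9933
Δx = A⁻¹·δb where δb = 1/761·2.8284·d; ‖Δx‖ = 0.0446
dividing the unrounded norms, ‖Δx‖/‖x‖ = 0.0019
tightness: 0.0019 against a bound of 0.2207 (unrounded ratio ≈ 0.0084)


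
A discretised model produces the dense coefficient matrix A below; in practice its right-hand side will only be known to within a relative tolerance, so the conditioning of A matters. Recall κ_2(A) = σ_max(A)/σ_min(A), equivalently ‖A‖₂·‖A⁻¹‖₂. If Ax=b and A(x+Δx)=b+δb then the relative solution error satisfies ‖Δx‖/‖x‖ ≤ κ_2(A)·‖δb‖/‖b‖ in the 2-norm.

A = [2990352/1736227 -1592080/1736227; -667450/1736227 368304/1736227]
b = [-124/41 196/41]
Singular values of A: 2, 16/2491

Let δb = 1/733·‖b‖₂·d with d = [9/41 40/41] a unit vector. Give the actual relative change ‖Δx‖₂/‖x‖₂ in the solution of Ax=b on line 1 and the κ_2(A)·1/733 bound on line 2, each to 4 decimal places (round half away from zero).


largest singular value 2, smallest 16/2491
condition number: 2 ÷ (16/2491) = 311.3750
bound on ‖Δx‖/‖x‖: κ·ε = 311.3750·1/733 = 0.4248
solve Ax = b  →  x = [291.2941 550.4265]
‖b‖₂ = 5.6569 and ‖x‖₂ = 622.7532
Δx = A⁻¹·δb where δb = 1/733·5.6569·d; ‖Δx‖ = 1.2015
relative error = 0.0019
tightness: 0.0019 against a bound of 0.4248 (unrounded ratio ≈ 0.0045)

0.0019
0.4248


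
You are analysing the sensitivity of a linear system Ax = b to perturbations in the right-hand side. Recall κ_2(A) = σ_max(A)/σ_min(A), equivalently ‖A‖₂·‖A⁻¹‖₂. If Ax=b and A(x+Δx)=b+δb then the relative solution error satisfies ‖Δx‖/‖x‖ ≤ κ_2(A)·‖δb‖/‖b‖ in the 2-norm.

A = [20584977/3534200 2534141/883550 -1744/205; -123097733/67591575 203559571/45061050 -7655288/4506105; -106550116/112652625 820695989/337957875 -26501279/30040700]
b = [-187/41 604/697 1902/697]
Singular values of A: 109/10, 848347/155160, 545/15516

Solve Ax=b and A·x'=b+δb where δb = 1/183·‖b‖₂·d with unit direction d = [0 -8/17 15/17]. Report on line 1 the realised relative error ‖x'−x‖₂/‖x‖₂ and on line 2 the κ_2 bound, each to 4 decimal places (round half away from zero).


largest singular value 109/10, smallest 545/15516
κ = σ_max/σ_min = (109/10)/(545/15516) = 310.3200
κ_2(A)·‖δb‖/‖b‖ = 1.6957
solve Ax = b  →  x = [35.9359 27.6378 34.4572]
‖b‖ = 5.3852, ‖x‖ = 56.9433
Δx = A⁻¹·δb where δb = 1/183·5.3852·d; ‖Δx‖ = 0.8378
relative error = 0.0147
tightness: 0.0147 against a bound of 1.6957 (unrounded ratio ≈ 0.0087)

0.0147
1.6957


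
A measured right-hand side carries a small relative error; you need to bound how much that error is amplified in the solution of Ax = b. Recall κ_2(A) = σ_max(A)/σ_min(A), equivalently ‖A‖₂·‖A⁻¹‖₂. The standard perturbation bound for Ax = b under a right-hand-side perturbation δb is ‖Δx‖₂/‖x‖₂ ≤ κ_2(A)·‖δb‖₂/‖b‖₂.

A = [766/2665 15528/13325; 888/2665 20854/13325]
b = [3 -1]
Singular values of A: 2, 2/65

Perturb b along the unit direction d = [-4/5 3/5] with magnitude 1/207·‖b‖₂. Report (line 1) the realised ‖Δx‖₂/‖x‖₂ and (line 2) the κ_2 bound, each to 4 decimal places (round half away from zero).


σ_max = 2, σ_min = 2/65
κ_2(A) = 2 / (2/65) = 65.0000
perturbation bound = 65.0000·1/207 = 0.3140
solve Ax = b  →  x = [95.2317 -20.9146]
2-norm of b is 3.1623; of x, 97.5013
δb = ε·‖b‖·d = [-0.0122 0.0092]; solving A·Δx = δb gives ‖Δx‖ = 0.4965
dividing the unrounded norms, ‖Δx‖/‖x‖ = 0.0051
tightness: 0.0051 against a bound of 0.3140 (unrounded ratio ≈ 0.0162)

0.0051
0.3140


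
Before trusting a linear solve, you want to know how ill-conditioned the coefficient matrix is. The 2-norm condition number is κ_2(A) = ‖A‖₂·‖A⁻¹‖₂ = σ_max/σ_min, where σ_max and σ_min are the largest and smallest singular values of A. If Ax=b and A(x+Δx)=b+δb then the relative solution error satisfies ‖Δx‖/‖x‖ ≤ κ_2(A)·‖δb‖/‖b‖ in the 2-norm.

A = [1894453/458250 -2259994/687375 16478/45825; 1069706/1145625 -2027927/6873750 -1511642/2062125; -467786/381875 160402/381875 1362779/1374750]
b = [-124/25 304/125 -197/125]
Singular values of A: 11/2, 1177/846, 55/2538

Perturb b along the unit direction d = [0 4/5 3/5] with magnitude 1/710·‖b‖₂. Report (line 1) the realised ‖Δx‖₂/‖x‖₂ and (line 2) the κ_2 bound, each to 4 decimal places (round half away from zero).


0.0081
0.3575

largest singular value 11/2, smallest 55/2538
condition number: (11/2) ÷ (55/2538) = 253.8000
bound on ‖Δx‖/‖x‖: κ·ε = 253.8000·1/710 = 0.3575
solve Ax = b  →  x = [25.6392 35.3977 15.0943]
2-norm of b is 5.7446; of x, 46.2407
δb = ε·‖b‖·d = [0.0000 0.0065 0.0049]; solving A·Δx = δb gives ‖Δx‖ = 0.3734
dividing the unrounded norms, ‖Δx‖/‖x‖ = 0.0081
realised/bound (from unrounded values) ≈ 0.0226


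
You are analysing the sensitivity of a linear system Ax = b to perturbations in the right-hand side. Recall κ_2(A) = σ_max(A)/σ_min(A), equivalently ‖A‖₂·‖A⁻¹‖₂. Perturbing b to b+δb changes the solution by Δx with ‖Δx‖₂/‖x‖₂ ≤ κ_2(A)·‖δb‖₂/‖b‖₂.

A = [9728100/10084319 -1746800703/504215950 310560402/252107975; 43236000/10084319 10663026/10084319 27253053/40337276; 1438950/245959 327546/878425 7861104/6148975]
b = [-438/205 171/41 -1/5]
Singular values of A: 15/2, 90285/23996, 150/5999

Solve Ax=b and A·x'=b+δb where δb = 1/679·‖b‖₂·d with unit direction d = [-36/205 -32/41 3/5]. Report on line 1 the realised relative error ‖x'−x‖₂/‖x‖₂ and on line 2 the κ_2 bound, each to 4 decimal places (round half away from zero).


from the listed singular values, σ₁ = 15/2, σ_n = 150/5999
κ = σ_max/σ_min = (15/2)/(150/5999) = 299.9500
bound on ‖Δx‖/‖x‖: κ·ε = 299.9500·1/679 = 0.4418
solve Ax = b  →  x = [26.5972 -31.9932 -112.5386]
‖b‖ = 4.6904, ‖x‖ = 119.9829
Δx = A⁻¹·δb where δb = 1/679·4.6904·d; ‖Δx‖ = 0.2763
relative error = 0.0023
tightness: 0.0023 against a bound of 0.4418 (unrounded ratio ≈ 0.0052)

0.0023
0.4418


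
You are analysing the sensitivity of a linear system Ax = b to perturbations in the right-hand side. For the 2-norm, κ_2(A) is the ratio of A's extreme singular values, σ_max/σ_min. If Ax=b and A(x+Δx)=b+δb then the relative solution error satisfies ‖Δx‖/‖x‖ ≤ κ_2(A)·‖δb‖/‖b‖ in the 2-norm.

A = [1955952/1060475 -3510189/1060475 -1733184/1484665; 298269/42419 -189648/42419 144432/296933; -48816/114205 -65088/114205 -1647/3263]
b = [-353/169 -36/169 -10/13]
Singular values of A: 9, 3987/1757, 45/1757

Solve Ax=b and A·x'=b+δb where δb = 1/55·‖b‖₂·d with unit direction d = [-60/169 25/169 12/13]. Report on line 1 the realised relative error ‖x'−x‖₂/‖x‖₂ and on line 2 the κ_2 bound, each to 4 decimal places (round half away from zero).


1.7869
6.3891

largest singular value 9, smallest 45/1757
κ_2(A) = 9 / (45/1757) = 351.4000
κ_2(A)·‖δb‖/‖b‖ = 6.3891
solve Ax = b  →  x = [0.3342 0.6307 0.5288]
2-norm of b is 2.2361; of x, 0.8883
with δb = [-0.0144 0.0060 0.0375], A·Δx = δb → ‖Δx‖ = 1.5874
relative error = 1.7869
so the bound overstates the realised error by a factor of ≈ 3.5755 (computed from the unrounded values)


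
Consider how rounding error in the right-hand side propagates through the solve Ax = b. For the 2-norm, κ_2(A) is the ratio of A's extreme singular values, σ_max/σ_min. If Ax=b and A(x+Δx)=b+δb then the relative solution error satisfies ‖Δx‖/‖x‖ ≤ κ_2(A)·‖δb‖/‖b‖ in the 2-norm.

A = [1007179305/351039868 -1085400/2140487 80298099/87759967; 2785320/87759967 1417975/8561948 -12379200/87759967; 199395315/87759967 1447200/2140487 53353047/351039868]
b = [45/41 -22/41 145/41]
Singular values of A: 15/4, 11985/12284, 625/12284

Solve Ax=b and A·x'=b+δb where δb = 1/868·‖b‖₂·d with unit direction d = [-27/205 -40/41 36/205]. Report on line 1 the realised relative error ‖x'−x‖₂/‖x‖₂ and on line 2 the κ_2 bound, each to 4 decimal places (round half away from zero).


0.0043
0.0849

from the listed singular values, σ₁ = 15/4, σ_n = 625/12284
κ_2(A) = (15/4) / (625/12284) = 73.7040
perturbation bound = 73.7040·1/868 = 0.0849
solve Ax = b  →  x = [-2.8146 11.0579 16.1536]
‖b‖ = 3.7417, ‖x‖ = 19.7772
δb = ε·‖b‖·d = [-0.0006 -0.0042 0.0008]; solving A·Δx = δb gives ‖Δx‖ = 0.0847
realised ‖Δx‖/‖x‖ = 0.0043
so the bound overstates the realised error by a factor of ≈ 19.8213 (computed from the unrounded values)


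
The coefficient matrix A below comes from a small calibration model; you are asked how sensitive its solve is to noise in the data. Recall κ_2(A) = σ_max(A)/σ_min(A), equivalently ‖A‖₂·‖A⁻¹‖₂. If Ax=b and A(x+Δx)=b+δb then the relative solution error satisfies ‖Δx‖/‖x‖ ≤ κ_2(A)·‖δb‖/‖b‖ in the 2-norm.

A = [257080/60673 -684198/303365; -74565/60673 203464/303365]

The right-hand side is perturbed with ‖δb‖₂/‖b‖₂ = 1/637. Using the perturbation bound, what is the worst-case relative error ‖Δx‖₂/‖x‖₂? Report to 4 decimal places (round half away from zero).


0.5603

form AᵀA = [71650065625/3681212929 -38212983000/3681212929; -38212983000/3681212929 20380980100/3681212929] with trace 318446525/12737761 and determinant 62500/12737761
eigenvalues of AᵀA: λ = (tr ± √(tr²−4·det))/2 = 25, 2500/12737761
κ_2(A) = √(λ_max/λ_min) = √(25 / (2500/12737761)) = 356.9000
perturbation bound = 356.9000·1/637 = 0.5603


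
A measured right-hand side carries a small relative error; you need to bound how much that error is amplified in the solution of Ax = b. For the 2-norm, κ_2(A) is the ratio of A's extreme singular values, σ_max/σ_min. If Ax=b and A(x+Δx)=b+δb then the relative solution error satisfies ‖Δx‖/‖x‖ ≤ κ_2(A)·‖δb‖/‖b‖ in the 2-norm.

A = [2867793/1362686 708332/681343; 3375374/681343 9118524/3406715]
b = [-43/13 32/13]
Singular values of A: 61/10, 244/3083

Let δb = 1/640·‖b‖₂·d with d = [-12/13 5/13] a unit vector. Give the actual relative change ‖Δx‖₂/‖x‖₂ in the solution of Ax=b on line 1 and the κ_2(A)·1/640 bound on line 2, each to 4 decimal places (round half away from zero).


largest singular value 61/10, smallest 244/3083
κ = σ_max/σ_min = (61/10)/(244/3083) = 77.0750
κ_2(A)·‖δb‖/‖b‖ = 0.1204
solve Ax = b  →  x = [-23.6393 44.6721]
‖b‖ = 4.1231, ‖x‖ = 50.5412
re-solving with b+δb shifts x by Δx of norm 0.0814
relative error = 0.0016
so the bound overstates the realised error by a factor of ≈ 74.7741 (computed from the unrounded values)

0.0016
0.1204


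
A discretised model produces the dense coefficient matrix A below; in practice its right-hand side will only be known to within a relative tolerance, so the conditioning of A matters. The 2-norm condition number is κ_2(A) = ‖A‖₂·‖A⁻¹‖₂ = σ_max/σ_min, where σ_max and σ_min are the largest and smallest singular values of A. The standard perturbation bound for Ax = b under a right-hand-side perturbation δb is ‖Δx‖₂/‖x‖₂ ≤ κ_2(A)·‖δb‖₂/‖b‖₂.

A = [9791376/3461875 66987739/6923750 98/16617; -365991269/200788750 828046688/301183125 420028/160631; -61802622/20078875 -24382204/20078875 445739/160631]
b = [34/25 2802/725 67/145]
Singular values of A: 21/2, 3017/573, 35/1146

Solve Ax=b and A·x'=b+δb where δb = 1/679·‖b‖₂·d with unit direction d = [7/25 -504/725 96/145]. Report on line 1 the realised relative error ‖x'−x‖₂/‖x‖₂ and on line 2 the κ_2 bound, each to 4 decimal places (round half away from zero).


0.0030
0.5063

σ_max = 21/2, σ_min = 35/1146
condition number: (21/2) ÷ (35/1146) = 343.8000
worst-case relative error ≤ 343.8000 × 1/679 = 0.5063
solve Ax = b  →  x = [-45.8478 13.5707 -44.7500]
‖b‖₂ = 4.1231 and ‖x‖₂ = 65.4885
Δx = A⁻¹·δb where δb = 1/679·4.1231·d; ‖Δx‖ = 0.1988
realised ‖Δx‖/‖x‖ = 0.0030
so the bound overstates the realised error by a factor of ≈ 166.7745 (computed from the unrounded values)


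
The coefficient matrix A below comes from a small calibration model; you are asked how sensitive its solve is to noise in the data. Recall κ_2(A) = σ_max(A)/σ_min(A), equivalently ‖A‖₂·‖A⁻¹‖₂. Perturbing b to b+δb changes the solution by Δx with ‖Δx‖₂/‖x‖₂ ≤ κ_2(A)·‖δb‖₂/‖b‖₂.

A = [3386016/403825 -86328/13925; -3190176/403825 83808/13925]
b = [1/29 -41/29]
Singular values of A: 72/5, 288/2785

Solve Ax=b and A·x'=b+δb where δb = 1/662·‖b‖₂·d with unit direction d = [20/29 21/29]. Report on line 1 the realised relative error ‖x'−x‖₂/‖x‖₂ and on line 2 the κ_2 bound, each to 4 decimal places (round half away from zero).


largest singular value 72/5, smallest 288/2785
κ = σ_max/σ_min = (72/5)/(288/2785) = 139.2500
worst-case relative error ≤ 139.2500 × 1/662 = 0.2103
solve Ax = b  →  x = [-5.7465 -7.7778]
2-norm of b is 1.4142; of x, 9.6704
Δx = A⁻¹·δb where δb = 1/662·1.4142·d; ‖Δx‖ = 0.0207
dividing the unrounded norms, ‖Δx‖/‖x‖ = 0.0021
realised/bound (from unrounded values) ≈ 0.0102

0.0021
0.2103


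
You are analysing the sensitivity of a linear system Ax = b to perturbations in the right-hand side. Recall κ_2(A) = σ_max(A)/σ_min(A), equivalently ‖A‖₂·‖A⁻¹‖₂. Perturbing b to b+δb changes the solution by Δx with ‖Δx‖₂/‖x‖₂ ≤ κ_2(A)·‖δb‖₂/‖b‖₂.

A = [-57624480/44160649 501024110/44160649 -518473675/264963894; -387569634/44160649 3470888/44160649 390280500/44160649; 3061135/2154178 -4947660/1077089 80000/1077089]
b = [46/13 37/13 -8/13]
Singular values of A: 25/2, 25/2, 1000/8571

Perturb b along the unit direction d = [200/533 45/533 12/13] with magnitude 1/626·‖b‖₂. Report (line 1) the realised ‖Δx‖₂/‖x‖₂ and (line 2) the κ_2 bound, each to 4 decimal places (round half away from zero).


from the listed singular values, σ₁ = 25/2, σ_n = 1000/8571
κ = σ_max/σ_min = (25/2)/(1000/8571) = 107.1375
perturbation bound = 107.1375·1/626 = 0.1711
solve Ax = b  →  x = [5.7628 2.0141 6.0269]
‖b‖ = 4.5826, ‖x‖ = 8.5785
re-solving with b+δb shifts x by Δx of norm 0.0627
dividing the unrounded norms, ‖Δx‖/‖x‖ = 0.0073
tightness: 0.0073 against a bound of 0.1711 (unrounded ratio ≈ 0.0427)

0.0073
0.1711


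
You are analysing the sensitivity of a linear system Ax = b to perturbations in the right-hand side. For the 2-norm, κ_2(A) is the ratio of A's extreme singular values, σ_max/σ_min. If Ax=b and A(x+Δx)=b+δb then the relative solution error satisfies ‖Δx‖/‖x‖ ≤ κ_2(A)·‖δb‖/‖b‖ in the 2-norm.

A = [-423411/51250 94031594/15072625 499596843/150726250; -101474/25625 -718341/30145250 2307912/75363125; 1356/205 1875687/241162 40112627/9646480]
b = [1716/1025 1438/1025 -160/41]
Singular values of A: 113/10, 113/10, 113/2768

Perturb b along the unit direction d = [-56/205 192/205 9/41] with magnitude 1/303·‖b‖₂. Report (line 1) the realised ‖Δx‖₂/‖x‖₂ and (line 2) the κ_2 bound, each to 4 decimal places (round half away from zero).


σ_max = 113/10, σ_min = 113/2768
condition number: (113/10) ÷ (113/2768) = 276.8000
worst-case relative error ≤ 276.8000 × 1/303 = 0.9135
solve Ax = b  →  x = [-0.3540 -0.1562 -0.0833]
2-norm of b is 4.4721; of x, 0.3958
δb = ε·‖b‖·d = [-0.0040 0.0138 0.0032]; solving A·Δx = δb gives ‖Δx‖ = 0.3615
relative error = 0.9135
tightness: 0.9135 against a bound of 0.9135; the bound is attained (ratio 1)

0.9135
0.9135


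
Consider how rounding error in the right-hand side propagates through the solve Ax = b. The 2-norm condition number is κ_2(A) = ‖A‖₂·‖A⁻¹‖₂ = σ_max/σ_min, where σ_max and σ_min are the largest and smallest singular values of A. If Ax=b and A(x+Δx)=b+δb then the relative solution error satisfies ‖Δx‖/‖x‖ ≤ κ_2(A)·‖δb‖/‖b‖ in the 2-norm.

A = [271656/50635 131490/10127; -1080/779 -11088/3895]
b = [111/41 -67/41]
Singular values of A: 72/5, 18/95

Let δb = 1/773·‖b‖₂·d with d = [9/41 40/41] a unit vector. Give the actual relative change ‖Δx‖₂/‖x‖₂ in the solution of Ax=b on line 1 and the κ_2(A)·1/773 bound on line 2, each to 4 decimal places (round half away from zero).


σ_max = 72/5, σ_min = 18/95
κ_2(A) = (72/5) / (18/95) = 76.0000
worst-case relative error ≤ 76.0000 × 1/773 = 0.0983
solve Ax = b  →  x = [4.9519 -1.8376]
‖b‖ = 3.1623, ‖x‖ = 5.2819
Δx = A⁻¹·δb where δb = 1/773·3.1623·d; ‖Δx‖ = 0.0216
realised ‖Δx‖/‖x‖ = 0.0041
tightness: 0.0041 against a bound of 0.0983 (unrounded ratio ≈ 0.0416)

0.0041
0.0983


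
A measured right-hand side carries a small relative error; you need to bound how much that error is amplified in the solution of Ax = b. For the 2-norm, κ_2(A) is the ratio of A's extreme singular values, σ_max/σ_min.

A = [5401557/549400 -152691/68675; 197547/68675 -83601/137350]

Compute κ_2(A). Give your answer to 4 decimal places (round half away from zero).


M = AᵀA = [50679050121/482944576 -1425327435/60368072; -1425327435/60368072 160395669/30184036]. tr(M)=31674825/287296, det(M)=194481/1149184
λ_max, λ_min = (31674825/287296 ± √1003238665167249/82538991616)/2 = 441/4, 441/287296
so κ_2 = √((441/4) / (441/287296)) = 268.0000

268.0000


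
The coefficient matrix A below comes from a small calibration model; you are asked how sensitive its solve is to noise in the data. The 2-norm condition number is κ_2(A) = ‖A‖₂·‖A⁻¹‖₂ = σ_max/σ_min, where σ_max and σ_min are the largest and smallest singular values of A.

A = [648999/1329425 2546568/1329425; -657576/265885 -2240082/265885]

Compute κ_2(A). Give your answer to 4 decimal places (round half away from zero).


AᵀA = [6681353121/1051380625 22890139272/1051380625; 22890139272/1051380625 78485540004/1051380625]; tr = 136267029/1682209, det = 656100/1682209
solving λ² − 136267029/1682209·λ + 656100/1682209 = 0 gives λ = 81, 8100/1682209
κ_2(A) = √(λ_max/λ_min) = √(81 / (8100/1682209)) = 129.7000

129.7000


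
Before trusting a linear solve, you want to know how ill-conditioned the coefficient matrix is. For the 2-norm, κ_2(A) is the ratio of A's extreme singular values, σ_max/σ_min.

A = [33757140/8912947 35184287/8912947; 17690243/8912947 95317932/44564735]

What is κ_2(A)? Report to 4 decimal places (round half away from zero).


144.6320

M = AᵀA = [5025914181241/274881052681 26383397541984/1374405263405; 26383397541984/1374405263405 138525465236041/6872026317025]. tr(M)=314118097226/8171256025, det(M)=23088025/326850241
solving λ² − 314118097226/8171256025·λ + 23088025/326850241 = 0 gives λ = 961/25, 600625/326850241
so κ_2 = √((961/25) / (600625/326850241)) = 144.6320


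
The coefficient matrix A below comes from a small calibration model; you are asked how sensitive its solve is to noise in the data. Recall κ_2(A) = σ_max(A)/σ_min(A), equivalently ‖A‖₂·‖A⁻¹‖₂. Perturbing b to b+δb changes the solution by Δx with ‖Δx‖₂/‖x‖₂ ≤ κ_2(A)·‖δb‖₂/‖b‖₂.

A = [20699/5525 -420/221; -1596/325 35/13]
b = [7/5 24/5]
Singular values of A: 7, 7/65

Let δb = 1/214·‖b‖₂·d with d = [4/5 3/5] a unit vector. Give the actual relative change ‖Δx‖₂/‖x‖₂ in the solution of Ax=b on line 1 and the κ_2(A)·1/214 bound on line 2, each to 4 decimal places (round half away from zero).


largest singular value 7, smallest 7/65
κ = σ_max/σ_min = 7/(7/65) = 65.0000
κ_2(A)·‖δb‖/‖b‖ = 0.3037
solve Ax = b  →  x = [17.1008 32.9748]
‖b‖ = 5.0000, ‖x‖ = 37.1453
with δb = [0.0187 0.0140], A·Δx = δb → ‖Δx‖ = 0.2170
realised ‖Δx‖/‖x‖ = 0.0058
tightness: 0.0058 against a bound of 0.3037 (unrounded ratio ≈ 0.0192)

0.0058
0.3037
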